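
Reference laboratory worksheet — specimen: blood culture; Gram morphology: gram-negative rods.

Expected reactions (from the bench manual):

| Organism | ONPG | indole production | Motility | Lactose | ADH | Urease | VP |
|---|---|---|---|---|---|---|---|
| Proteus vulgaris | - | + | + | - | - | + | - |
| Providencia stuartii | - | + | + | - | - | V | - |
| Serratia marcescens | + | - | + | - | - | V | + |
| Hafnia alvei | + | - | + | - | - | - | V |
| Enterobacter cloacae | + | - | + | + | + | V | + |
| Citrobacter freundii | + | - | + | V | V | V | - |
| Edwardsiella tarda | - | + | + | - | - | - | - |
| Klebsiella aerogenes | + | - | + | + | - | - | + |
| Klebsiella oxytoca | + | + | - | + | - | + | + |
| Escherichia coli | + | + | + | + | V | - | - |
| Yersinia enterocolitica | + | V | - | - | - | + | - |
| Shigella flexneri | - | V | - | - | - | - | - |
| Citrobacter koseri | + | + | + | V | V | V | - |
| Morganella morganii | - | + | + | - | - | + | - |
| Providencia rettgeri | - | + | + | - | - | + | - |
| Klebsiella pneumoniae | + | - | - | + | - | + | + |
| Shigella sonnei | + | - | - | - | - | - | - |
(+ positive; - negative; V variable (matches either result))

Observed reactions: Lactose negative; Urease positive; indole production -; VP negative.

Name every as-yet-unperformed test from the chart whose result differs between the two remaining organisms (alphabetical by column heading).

Motility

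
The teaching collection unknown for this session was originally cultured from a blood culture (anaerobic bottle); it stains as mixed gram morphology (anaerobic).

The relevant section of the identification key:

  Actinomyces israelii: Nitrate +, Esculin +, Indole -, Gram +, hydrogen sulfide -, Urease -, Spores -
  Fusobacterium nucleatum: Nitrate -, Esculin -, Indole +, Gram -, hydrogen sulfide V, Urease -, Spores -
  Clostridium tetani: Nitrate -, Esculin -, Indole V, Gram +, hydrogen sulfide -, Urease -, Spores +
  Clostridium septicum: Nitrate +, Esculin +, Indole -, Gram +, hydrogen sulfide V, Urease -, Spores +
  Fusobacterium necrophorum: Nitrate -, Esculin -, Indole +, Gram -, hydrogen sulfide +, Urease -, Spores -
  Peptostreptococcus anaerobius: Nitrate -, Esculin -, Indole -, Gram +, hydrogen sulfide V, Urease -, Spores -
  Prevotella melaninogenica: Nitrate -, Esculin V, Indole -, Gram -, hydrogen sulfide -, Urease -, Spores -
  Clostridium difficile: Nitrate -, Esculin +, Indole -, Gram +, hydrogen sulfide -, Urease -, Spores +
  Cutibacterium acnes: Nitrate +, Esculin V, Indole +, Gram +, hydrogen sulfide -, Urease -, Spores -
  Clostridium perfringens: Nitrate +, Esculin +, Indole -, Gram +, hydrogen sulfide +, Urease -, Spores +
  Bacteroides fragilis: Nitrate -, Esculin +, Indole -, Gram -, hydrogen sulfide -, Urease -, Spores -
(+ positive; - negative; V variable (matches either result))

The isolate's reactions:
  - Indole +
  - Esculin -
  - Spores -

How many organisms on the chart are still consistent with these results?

Indole +: excludes 7 organisms — 4 left.
Spores -: excludes Clostridium tetani — 3 left.
Esculin -: all 3 remaining candidates are consistent.
Still consistent: Cutibacterium acnes, Fusobacterium necrophorum, Fusobacterium nucleatum.

3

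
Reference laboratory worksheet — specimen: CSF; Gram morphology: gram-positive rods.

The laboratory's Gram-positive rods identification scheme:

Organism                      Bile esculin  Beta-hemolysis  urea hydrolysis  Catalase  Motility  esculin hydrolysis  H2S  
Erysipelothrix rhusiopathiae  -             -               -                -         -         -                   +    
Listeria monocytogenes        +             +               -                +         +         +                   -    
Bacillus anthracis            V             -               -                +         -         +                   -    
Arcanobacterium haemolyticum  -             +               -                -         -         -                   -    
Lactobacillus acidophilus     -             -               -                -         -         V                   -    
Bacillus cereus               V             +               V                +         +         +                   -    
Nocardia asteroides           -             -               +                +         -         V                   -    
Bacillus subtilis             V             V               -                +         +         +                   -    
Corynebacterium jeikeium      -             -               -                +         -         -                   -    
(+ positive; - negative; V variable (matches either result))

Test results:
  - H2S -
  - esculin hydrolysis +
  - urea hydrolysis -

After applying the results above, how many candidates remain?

esculin hydrolysis +: excludes Erysipelothrix rhusiopathiae, Arcanobacterium haemolyticum, Corynebacterium jeikeium — 6 left.
H2S -: all 6 remaining candidates are consistent.
urea hydrolysis -: excludes Nocardia asteroides — 5 left.
Still consistent: Bacillus anthracis, Bacillus cereus, Bacillus subtilis, Lactobacillus acidophilus, Listeria monocytogenes.

5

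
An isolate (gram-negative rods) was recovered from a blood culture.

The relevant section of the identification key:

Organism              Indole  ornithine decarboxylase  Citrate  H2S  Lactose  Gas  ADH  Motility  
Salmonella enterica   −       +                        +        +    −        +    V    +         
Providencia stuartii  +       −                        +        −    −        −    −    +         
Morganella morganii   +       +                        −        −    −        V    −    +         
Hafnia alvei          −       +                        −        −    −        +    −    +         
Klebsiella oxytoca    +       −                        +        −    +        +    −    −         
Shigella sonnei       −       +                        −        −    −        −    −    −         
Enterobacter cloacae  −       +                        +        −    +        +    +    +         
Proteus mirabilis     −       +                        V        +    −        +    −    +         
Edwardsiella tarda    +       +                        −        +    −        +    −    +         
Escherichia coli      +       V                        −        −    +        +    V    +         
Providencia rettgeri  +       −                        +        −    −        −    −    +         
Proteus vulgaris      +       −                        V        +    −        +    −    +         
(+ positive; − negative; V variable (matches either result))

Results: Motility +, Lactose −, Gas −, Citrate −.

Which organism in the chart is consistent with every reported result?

Citrate −: excludes 5 organisms — 7 left.
Motility +: excludes Shigella sonnei — 6 left.
Gas −: excludes 5 organisms — 1 left.
Lactose −: the one remaining candidate is consistent.

Morganella morganii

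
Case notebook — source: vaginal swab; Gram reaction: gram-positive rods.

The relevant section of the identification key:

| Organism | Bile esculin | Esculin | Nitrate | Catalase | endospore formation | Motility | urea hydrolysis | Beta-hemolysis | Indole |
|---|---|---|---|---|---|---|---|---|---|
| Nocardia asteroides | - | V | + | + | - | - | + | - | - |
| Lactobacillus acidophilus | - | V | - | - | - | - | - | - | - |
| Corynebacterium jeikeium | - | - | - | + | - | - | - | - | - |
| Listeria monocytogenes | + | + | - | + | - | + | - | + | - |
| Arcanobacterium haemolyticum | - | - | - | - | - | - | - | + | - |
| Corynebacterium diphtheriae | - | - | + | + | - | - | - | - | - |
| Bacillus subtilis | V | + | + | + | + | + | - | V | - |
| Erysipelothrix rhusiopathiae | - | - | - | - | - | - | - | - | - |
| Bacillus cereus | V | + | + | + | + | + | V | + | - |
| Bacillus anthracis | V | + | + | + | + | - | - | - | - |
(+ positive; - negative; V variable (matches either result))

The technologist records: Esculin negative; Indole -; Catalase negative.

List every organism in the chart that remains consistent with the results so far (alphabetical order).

Catalase -: excludes 7 organisms — 3 left.
Indole -: all 3 remaining candidates are consistent.
Esculin -: all 3 remaining candidates are consistent.

Arcanobacterium haemolyticum, Erysipelothrix rhusiopathiae, Lactobacillus acidophilus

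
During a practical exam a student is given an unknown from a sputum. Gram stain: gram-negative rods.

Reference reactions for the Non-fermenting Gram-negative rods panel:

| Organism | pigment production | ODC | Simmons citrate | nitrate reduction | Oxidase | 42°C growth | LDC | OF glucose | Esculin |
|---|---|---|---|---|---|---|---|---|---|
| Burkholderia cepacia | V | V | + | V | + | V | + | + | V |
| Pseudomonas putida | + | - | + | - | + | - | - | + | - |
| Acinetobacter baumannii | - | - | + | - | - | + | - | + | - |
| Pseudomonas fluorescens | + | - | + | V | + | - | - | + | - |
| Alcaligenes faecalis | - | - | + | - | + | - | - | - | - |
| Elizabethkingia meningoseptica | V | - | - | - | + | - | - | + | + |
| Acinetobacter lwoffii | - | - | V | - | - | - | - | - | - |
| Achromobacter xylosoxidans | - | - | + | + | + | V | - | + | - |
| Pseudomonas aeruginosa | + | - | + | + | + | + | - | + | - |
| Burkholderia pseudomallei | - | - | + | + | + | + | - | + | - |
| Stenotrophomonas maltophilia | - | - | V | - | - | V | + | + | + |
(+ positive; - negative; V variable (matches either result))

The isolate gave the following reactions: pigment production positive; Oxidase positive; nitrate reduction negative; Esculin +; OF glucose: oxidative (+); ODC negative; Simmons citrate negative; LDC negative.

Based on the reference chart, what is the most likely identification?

Elizabethkingia meningoseptica

ODC -: all 11 remaining candidates are consistent.
LDC -: excludes Burkholderia cepacia, Stenotrophomonas maltophilia — 9 left.
Esculin +: excludes 8 organisms — 1 left.
pigment production +: the one remaining candidate is consistent.
Simmons citrate -: the one remaining candidate is consistent.
Oxidase +: the one remaining candidate is consistent.
OF glucose +: the one remaining candidate is consistent.
nitrate reduction -: the one remaining candidate is consistent.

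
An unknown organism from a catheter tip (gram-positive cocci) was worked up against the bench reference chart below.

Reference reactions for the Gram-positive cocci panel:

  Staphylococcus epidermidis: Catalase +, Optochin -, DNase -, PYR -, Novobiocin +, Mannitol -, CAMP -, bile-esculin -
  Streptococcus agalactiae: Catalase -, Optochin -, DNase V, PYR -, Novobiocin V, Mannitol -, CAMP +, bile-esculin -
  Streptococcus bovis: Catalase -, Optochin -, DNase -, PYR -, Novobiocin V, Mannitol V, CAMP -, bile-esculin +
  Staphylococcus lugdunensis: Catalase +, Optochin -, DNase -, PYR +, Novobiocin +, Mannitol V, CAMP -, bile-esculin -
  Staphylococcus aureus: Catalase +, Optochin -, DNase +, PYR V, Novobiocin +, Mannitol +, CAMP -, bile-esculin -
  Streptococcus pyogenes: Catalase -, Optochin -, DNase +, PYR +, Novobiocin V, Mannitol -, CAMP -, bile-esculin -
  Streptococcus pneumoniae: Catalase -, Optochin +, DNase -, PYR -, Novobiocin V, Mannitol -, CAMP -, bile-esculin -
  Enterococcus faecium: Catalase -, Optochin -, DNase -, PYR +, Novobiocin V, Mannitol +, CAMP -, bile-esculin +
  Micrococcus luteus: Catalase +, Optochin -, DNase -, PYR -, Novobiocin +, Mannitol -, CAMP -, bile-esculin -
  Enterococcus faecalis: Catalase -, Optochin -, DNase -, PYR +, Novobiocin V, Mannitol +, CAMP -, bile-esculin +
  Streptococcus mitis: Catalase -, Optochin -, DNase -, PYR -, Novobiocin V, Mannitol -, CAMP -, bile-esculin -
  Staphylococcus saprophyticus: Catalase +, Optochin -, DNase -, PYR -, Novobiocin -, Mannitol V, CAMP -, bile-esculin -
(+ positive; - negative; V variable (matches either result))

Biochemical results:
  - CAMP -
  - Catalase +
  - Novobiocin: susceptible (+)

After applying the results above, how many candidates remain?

4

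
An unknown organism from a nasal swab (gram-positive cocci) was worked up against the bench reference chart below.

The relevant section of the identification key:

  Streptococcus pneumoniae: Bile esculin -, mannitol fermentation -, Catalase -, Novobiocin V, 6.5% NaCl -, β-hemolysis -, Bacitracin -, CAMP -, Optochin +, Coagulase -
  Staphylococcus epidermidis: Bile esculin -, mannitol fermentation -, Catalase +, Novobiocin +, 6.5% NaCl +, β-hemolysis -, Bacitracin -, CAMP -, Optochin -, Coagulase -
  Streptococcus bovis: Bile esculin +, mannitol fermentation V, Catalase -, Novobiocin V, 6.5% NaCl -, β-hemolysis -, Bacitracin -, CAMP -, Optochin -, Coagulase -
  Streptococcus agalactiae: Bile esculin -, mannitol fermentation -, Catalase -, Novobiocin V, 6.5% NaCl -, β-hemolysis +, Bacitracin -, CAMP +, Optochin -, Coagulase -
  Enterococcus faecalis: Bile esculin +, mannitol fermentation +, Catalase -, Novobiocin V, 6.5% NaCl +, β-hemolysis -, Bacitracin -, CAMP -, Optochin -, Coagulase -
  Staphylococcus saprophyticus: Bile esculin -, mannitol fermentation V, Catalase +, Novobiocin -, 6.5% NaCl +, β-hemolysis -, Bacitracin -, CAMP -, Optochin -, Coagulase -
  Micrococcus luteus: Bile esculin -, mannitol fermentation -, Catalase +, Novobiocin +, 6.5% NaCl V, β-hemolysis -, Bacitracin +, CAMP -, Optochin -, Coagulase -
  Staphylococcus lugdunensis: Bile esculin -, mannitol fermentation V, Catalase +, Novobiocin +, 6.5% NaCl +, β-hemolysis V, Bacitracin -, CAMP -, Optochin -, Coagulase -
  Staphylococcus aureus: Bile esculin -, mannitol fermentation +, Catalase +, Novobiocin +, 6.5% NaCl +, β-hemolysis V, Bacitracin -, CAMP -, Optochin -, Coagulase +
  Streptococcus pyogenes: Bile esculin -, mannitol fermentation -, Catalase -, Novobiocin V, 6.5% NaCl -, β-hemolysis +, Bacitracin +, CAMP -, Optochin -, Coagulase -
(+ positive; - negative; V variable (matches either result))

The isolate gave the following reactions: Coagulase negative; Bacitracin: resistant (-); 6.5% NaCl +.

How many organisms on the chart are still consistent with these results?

4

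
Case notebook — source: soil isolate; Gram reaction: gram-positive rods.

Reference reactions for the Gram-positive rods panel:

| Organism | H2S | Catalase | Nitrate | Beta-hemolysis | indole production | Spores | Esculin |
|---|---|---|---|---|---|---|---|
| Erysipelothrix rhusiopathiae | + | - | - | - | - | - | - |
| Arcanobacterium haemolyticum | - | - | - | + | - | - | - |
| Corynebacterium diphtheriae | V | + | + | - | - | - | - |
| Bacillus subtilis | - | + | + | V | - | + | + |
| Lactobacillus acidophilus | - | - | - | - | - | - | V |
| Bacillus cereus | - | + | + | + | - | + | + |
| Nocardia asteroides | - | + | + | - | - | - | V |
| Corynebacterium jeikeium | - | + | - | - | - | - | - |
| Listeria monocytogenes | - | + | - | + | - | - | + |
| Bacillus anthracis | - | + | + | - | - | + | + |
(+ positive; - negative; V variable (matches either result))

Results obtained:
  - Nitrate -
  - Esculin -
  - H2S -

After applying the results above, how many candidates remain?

3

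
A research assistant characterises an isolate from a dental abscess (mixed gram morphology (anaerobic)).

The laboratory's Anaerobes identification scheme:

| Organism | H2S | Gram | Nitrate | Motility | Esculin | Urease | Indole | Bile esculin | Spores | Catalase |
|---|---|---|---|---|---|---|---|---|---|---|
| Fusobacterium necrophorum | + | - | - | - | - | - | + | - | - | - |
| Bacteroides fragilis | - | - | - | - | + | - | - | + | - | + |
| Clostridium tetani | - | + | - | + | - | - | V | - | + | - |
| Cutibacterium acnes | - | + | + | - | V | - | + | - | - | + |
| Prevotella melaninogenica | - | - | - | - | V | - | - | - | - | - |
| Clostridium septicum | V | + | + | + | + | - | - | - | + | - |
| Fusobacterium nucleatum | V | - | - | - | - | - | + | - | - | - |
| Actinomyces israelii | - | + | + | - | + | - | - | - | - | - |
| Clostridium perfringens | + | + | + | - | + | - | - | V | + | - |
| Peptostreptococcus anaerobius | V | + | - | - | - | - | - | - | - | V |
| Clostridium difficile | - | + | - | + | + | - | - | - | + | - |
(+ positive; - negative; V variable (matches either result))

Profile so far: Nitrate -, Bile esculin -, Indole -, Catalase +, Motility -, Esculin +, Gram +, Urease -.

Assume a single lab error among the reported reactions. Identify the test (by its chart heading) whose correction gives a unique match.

As reported, no row in the chart matches all 8 reactions.
Reversing Motility → still no organism matches.
Reversing Esculin (to -) → unique match: Peptostreptococcus anaerobius.
Reversing Bile esculin → still no organism matches.
Reversing Indole → still no organism matches.
Reversing Gram → still no organism matches.
Reversing Catalase → still no organism matches.
Reversing Nitrate → still no organism matches.
Reversing Urease → still no organism matches.

Esculin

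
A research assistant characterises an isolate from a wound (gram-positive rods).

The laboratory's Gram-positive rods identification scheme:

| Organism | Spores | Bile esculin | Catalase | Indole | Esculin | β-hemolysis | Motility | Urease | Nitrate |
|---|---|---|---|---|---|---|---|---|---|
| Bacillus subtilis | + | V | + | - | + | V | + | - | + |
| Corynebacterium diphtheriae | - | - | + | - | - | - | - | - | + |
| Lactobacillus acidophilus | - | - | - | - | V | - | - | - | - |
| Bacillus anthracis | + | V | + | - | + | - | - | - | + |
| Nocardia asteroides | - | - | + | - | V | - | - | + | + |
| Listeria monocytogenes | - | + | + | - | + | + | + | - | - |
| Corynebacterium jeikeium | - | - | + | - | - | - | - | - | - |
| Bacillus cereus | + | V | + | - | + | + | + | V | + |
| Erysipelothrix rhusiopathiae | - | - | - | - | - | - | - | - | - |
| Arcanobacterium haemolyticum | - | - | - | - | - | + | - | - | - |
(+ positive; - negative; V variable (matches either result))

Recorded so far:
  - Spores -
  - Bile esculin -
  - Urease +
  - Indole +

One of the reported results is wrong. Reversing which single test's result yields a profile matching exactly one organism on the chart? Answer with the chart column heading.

As reported, no row in the chart matches all 4 reactions.
Reversing Urease → still no organism matches.
Reversing Bile esculin → still no organism matches.
Reversing Spores → still no organism matches.
Reversing Indole (to -) → unique match: Nocardia asteroides.

Indole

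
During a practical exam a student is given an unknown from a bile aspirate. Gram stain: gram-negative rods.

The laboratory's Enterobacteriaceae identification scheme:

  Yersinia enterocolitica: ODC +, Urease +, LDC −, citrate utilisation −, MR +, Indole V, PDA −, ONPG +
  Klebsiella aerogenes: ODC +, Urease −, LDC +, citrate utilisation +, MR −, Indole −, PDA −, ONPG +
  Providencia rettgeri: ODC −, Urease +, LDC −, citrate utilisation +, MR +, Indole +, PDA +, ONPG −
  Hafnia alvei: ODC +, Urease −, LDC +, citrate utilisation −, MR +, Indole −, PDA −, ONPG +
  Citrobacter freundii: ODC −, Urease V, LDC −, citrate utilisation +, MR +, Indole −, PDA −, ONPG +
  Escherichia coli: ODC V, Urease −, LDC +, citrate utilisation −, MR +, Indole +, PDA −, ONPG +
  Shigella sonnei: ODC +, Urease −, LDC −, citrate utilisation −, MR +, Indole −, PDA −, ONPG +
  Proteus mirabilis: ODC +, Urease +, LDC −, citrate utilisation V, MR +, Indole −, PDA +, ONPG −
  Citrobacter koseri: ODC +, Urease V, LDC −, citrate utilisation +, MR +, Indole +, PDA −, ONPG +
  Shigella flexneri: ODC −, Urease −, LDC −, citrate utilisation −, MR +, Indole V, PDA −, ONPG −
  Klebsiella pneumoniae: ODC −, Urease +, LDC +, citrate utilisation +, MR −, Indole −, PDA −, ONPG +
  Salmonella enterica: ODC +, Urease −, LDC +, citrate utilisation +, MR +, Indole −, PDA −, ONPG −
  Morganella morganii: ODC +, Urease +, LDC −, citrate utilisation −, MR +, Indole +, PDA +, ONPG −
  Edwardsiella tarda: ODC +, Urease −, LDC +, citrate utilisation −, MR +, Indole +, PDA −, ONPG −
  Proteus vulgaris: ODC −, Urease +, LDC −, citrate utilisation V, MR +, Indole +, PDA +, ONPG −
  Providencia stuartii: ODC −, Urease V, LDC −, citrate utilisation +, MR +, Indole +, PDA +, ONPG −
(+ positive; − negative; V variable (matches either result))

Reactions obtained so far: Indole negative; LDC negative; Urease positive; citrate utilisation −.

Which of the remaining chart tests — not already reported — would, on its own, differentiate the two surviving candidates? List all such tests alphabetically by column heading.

Urease +: excludes 7 organisms — 9 left.
Indole −: excludes 5 organisms — 4 left.
LDC −: excludes Klebsiella pneumoniae — 3 left.
citrate utilisation −: excludes Citrobacter freundii — 2 left.
Two candidates remain: Proteus mirabilis and Yersinia enterocolitica.
  ODC: + vs + — same for both, does not separate.
  MR: + vs + — same for both, does not separate.
  PDA: Proteus mirabilis +, Yersinia enterocolitica − — discriminates.
  ONPG: Proteus mirabilis −, Yersinia enterocolitica + — discriminates.

ONPG, PDA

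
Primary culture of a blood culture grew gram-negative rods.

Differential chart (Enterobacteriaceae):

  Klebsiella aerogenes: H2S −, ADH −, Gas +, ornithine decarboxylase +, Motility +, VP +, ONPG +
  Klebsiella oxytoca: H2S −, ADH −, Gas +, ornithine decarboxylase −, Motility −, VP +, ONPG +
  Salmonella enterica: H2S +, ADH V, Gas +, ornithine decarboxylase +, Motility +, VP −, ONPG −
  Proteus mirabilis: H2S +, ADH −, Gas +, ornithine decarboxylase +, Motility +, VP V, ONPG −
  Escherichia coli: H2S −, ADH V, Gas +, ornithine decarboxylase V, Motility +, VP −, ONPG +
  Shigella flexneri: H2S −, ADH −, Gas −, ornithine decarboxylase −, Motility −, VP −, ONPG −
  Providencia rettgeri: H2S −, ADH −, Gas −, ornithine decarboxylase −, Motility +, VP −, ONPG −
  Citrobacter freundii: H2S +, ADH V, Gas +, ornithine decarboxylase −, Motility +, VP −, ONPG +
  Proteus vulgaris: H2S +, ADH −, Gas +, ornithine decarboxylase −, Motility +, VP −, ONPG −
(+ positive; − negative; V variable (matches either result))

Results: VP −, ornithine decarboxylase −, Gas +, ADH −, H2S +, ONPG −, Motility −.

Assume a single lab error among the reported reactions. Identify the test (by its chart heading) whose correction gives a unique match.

Motility

As reported, no row in the chart matches all 7 reactions.
Reversing H2S → still no organism matches.
Reversing ornithine decarboxylase → still no organism matches.
Reversing ADH → still no organism matches.
Reversing Gas → still no organism matches.
Reversing VP → still no organism matches.
Reversing Motility (to +) → unique match: Proteus vulgaris.
Reversing ONPG → still no organism matches.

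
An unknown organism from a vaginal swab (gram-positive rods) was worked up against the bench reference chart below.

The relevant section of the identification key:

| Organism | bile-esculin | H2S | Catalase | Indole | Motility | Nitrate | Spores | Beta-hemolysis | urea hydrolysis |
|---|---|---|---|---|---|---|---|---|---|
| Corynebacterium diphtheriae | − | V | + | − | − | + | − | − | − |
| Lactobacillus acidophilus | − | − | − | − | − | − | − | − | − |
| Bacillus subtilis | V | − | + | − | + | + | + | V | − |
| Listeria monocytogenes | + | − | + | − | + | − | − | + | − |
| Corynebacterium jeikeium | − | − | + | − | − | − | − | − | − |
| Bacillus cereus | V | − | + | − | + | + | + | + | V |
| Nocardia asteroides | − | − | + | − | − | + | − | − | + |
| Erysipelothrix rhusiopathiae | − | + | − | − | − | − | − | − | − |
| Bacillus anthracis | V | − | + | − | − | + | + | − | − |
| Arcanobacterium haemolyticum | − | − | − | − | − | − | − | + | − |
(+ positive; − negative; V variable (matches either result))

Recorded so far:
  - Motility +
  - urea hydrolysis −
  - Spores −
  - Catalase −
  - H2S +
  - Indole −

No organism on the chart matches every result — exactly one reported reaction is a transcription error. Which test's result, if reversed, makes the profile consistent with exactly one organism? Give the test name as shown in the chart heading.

Motility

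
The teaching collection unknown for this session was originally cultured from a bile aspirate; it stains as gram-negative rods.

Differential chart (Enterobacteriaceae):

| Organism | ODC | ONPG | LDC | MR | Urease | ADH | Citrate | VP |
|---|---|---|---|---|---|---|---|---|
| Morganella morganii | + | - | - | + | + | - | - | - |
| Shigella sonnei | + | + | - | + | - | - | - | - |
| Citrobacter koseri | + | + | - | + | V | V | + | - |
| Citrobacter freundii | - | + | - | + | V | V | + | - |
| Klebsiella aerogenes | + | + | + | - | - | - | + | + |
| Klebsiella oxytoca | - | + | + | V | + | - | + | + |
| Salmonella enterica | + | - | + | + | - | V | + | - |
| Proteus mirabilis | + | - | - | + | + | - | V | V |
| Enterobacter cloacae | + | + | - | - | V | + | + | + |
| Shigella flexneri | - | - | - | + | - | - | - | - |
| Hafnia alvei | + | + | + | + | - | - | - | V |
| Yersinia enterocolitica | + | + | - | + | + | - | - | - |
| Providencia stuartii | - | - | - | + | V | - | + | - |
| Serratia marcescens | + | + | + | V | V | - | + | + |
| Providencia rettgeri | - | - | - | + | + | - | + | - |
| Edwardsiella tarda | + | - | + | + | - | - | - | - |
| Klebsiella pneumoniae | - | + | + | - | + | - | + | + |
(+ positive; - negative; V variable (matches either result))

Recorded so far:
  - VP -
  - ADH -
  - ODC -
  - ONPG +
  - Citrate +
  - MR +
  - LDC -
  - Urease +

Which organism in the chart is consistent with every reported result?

Citrobacter freundii

ADH -: excludes Enterobacter cloacae — 16 left.
Citrate +: excludes 6 organisms — 10 left.
ODC -: excludes 5 organisms — 5 left.
LDC -: excludes Klebsiella oxytoca, Klebsiella pneumoniae — 3 left.
VP -: all 3 remaining candidates are consistent.
Urease +: all 3 remaining candidates are consistent.
MR +: all 3 remaining candidates are consistent.
ONPG +: excludes Providencia stuartii, Providencia rettgeri — 1 left.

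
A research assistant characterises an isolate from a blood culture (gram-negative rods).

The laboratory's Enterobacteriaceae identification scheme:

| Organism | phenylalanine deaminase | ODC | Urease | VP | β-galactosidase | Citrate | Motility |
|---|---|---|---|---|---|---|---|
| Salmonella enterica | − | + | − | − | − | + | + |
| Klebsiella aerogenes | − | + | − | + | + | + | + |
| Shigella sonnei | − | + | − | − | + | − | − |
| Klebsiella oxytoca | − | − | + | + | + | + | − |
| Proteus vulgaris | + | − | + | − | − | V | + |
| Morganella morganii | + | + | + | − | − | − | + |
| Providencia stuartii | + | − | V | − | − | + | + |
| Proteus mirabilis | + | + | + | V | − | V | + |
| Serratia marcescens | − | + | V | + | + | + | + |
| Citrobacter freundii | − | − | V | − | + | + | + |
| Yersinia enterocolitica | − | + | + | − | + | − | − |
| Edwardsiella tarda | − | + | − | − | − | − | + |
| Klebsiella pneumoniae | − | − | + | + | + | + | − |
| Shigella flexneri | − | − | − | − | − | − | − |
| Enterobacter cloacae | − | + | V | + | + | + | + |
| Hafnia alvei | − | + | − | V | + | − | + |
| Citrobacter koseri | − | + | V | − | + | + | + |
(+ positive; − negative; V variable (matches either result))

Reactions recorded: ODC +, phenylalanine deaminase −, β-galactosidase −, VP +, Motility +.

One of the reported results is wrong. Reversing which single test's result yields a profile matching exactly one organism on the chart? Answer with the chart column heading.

phenylalanine deaminase

As reported, no row in the chart matches all 5 reactions.
Reversing ODC → still no organism matches.
Reversing Motility → still no organism matches.
Reversing VP → 2 organisms match (not unique).
Reversing phenylalanine deaminase (to +) → unique match: Proteus mirabilis.
Reversing β-galactosidase → 4 organisms match (not unique).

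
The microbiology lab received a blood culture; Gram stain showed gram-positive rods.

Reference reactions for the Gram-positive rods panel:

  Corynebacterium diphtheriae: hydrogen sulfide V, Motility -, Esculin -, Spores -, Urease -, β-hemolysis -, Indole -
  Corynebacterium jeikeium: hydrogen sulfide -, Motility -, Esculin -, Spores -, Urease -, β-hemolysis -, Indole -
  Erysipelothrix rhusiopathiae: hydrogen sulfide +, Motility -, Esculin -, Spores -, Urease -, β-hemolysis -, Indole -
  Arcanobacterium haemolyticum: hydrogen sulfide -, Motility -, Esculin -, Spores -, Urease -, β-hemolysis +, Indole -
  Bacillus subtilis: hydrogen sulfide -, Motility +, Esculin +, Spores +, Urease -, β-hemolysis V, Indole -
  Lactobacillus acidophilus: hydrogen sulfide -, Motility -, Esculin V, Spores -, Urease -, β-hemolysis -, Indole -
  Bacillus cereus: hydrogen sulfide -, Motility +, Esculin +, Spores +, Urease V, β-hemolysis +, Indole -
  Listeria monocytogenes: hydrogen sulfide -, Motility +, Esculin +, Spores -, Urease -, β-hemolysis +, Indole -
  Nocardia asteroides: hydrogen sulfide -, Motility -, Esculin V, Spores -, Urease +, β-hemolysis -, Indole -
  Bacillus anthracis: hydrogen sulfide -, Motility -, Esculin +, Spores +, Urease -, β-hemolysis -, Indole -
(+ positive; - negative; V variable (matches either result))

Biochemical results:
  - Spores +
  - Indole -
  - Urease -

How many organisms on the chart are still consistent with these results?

3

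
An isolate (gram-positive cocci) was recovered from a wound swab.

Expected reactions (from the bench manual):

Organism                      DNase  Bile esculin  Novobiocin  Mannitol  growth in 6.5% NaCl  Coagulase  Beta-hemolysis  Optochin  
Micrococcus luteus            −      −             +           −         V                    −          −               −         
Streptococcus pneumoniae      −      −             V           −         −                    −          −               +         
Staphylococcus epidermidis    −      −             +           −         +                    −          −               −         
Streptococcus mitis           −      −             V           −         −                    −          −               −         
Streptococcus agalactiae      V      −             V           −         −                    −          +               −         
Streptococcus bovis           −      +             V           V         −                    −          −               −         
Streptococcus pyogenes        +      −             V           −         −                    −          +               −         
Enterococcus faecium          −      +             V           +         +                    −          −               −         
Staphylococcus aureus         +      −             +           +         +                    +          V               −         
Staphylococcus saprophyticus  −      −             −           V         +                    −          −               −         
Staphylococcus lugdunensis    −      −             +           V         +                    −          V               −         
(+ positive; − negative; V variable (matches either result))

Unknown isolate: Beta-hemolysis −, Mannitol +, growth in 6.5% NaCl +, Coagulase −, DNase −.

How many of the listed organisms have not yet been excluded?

growth in 6.5% NaCl +: excludes 5 organisms — 6 left.
DNase −: excludes Staphylococcus aureus — 5 left.
Beta-hemolysis −: all 5 remaining candidates are consistent.
Coagulase −: all 5 remaining candidates are consistent.
Mannitol +: excludes Micrococcus luteus, Staphylococcus epidermidis — 3 left.
Still consistent: Enterococcus faecium, Staphylococcus lugdunensis, Staphylococcus saprophyticus.

3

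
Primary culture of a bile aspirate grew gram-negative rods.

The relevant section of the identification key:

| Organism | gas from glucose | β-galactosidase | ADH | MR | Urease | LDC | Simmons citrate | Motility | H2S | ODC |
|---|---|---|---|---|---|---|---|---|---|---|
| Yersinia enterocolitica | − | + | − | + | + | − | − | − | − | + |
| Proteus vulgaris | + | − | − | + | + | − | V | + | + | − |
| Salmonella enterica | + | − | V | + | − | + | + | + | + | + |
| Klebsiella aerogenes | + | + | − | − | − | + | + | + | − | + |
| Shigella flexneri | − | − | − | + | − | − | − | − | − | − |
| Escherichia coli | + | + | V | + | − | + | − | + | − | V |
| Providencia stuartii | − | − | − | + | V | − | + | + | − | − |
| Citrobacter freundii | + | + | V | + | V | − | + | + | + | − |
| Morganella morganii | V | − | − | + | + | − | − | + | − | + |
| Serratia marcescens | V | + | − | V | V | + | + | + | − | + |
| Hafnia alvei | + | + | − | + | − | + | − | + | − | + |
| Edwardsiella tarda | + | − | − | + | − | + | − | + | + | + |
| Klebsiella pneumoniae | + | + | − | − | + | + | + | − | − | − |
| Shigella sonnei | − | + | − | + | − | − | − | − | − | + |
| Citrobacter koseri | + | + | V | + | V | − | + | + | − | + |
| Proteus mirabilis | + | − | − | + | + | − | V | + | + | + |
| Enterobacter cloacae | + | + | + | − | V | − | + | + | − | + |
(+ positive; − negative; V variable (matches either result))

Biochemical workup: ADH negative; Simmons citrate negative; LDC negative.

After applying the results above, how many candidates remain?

ADH −: excludes Enterobacter cloacae — 16 left.
LDC −: excludes 7 organisms — 9 left.
Simmons citrate −: excludes Providencia stuartii, Citrobacter freundii, Citrobacter koseri — 6 left.
Still consistent: Morganella morganii, Proteus mirabilis, Proteus vulgaris, Shigella flexneri, Shigella sonnei, Yersinia enterocolitica.

6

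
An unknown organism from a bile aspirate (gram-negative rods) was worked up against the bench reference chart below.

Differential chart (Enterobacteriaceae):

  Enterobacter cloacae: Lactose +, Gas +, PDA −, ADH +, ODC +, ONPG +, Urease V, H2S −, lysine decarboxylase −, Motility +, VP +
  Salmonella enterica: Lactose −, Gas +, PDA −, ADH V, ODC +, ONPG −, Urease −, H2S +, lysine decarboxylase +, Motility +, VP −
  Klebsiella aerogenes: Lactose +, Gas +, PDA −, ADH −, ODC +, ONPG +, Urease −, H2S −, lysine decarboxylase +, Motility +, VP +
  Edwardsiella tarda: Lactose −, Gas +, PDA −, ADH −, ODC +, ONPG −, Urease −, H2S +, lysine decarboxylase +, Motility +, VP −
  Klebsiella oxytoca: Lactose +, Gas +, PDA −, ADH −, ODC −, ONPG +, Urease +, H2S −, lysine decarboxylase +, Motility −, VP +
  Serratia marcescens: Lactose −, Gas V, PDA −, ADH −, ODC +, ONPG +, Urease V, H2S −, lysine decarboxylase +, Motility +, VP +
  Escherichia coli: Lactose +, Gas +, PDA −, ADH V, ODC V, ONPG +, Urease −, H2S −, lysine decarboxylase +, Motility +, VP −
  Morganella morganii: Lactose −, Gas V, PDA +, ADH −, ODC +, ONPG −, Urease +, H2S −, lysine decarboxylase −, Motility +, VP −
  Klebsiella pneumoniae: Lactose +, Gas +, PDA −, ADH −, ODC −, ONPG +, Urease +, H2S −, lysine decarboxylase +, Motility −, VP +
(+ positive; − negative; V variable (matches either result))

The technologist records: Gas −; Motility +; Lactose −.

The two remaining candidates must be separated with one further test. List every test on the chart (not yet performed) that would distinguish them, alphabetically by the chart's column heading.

lysine decarboxylase, ONPG, PDA, VP

Gas −: excludes 7 organisms — 2 left.
Lactose −: all 2 remaining candidates are consistent.
Motility +: all 2 remaining candidates are consistent.
Two candidates remain: Morganella morganii and Serratia marcescens.
  PDA: Morganella morganii +, Serratia marcescens − — discriminates.
  ADH: − vs − — same for both, does not separate.
  ODC: + vs + — same for both, does not separate.
  ONPG: Morganella morganii −, Serratia marcescens + — discriminates.
  Urease: + vs V — variable for at least one, does not separate.
  H2S: − vs − — same for both, does not separate.
  lysine decarboxylase: Morganella morganii −, Serratia marcescens + — discriminates.
  VP: Morganella morganii −, Serratia marcescens + — discriminates.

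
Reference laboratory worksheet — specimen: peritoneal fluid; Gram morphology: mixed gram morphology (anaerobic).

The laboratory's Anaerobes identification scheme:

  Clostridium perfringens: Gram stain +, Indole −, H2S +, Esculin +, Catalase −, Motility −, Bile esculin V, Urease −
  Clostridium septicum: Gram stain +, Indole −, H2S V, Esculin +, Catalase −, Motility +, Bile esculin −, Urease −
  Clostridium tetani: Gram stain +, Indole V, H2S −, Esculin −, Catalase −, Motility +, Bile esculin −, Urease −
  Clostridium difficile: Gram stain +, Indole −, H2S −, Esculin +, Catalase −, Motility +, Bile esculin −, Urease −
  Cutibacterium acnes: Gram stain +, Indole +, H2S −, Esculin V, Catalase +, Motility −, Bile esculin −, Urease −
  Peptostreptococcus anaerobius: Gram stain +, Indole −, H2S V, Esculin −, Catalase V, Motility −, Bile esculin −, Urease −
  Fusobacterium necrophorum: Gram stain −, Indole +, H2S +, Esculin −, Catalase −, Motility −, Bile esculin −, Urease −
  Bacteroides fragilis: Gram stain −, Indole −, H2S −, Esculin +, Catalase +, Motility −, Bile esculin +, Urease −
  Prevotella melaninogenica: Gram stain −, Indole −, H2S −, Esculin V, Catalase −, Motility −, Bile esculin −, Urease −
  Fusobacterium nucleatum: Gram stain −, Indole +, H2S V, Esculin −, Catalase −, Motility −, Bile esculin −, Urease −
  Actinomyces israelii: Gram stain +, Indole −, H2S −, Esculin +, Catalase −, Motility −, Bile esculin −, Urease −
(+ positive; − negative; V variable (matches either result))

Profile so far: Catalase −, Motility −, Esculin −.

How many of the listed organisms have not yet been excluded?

4

Catalase −: excludes Cutibacterium acnes, Bacteroides fragilis — 9 left.
Motility −: excludes Clostridium septicum, Clostridium tetani, Clostridium difficile — 6 left.
Esculin −: excludes Clostridium perfringens, Actinomyces israelii — 4 left.
Still consistent: Fusobacterium necrophorum, Fusobacterium nucleatum, Peptostreptococcus anaerobius, Prevotella melaninogenica.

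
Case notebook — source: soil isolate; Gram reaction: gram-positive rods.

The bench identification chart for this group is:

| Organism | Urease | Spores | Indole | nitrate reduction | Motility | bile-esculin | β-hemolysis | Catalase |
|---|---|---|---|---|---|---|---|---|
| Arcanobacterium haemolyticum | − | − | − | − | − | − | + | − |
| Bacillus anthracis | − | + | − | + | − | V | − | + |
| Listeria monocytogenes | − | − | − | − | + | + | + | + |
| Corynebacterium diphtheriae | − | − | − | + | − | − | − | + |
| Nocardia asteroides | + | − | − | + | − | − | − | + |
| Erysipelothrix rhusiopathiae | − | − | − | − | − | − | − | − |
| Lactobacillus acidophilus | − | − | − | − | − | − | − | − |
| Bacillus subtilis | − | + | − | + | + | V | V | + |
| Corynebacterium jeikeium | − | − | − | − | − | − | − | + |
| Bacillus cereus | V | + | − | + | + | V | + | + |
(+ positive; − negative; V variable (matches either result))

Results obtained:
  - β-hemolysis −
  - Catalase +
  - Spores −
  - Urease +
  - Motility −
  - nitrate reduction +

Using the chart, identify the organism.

β-hemolysis −: excludes Arcanobacterium haemolyticum, Listeria monocytogenes, Bacillus cereus — 7 left.
nitrate reduction +: excludes Erysipelothrix rhusiopathiae, Lactobacillus acidophilus, Corynebacterium jeikeium — 4 left.
Motility −: excludes Bacillus subtilis — 3 left.
Urease +: excludes Bacillus anthracis, Corynebacterium diphtheriae — 1 left.
Spores −: the one remaining candidate is consistent.
Catalase +: the one remaining candidate is consistent.

Nocardia asteroides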